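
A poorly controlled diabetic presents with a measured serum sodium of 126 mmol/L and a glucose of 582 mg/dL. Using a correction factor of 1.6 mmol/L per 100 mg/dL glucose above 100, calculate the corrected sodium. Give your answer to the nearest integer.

Corrected Na = measured Na + 1.6 · (glucose − 100)/100
= 126 + 1.6 · (582 − 100)/100
= 126 + 7.7
= 133.7 mmol/L

134 mmol/L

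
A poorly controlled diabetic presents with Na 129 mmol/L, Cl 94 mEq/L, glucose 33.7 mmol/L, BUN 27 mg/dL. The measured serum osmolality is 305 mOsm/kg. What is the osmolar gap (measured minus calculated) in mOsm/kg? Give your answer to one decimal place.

3.7 mOsm/kg

Calculated osmolality = 2·Na + glucose + BUN/2.8
= 2·129 + 33.7 + 27/2.8
= 258 + 33.70 + 9.64
= 301.34 mOsm/kg ≈ 301.3 mOsm/kg
Osmolar gap = measured − calculated = 305 − 301.3 = 3.7 mOsm/kg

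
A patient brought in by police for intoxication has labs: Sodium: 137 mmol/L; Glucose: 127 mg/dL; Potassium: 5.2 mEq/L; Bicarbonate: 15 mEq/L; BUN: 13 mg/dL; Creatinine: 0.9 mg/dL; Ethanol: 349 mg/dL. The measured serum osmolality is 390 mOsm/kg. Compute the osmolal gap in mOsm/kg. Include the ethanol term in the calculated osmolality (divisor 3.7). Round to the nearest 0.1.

Calculated osmolality = 2·Na + glucose/18 + BUN/2.8 + ethanol/3.7
= 2·137 + 127/18 + 13/2.8 + 349/3.7
= 274 + 7.06 + 4.64 + 94.32
= 380.02 mOsm/kg ≈ 380.0 mOsm/kg
Osmolar gap = measured − calculated = 390 − 380.0 = 10.0 mOsm/kg

10.0 mOsm/kg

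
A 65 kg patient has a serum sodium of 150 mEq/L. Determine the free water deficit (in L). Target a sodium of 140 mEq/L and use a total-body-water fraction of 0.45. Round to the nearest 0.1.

2.1 L

TBW = 0.45 · 65 = 29.25 L
Free water deficit = TBW · (Na/140 − 1)
= 29.25 · (150/140 − 1)
= 29.25 · 0.0714
= 2.09 L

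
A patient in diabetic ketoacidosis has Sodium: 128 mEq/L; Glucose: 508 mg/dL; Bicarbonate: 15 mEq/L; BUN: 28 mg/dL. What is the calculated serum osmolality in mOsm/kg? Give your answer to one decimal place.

294.2 mOsm/kg

Calculated osmolality = 2·Na + glucose/18 + BUN/2.8
= 2·128 + 508/18 + 28/2.8
= 256 + 28.22 + 10
= 294.22 mOsm/kg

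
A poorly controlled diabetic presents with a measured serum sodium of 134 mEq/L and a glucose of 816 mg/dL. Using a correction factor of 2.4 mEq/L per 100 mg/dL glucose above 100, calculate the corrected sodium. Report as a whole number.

Corrected Na = measured Na + 2.4 · (glucose − 100)/100
= 134 + 2.4 · (816 − 100)/100
= 134 + 17.2
= 151.2 mEq/L

151 mEq/L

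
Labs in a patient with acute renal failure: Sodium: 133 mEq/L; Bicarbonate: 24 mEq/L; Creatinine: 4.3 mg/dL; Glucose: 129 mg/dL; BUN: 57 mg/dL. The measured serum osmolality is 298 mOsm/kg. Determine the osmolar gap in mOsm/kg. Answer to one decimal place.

Calculated osmolality = 2·Na + glucose/18 + BUN/2.8
= 2·133 + 129/18 + 57/2.8
= 266 + 7.17 + 20.36
= 293.53 mOsm/kg ≈ 293.5 mOsm/kg
Osmolar gap = measured − calculated = 298 − 293.5 = 4.5 mOsm/kg

4.5 mOsm/kg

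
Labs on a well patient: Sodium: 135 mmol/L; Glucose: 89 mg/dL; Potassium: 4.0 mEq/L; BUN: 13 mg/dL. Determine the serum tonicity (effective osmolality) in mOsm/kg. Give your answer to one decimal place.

Effective osmolality excludes urea (freely permeant across cell membranes):
2·Na + glucose/18
= 2·135 + 89/18
= 270 + 4.94
= 274.94 mOsm/kg

274.9 mOsm/kg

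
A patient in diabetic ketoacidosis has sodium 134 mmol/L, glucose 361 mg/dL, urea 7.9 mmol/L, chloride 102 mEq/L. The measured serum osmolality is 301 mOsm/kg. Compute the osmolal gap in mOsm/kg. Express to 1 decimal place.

Calculated osmolality = 2·Na + glucose/18 + urea
= 2·134 + 361/18 + 7.9
= 268 + 20.06 + 7.90
= 295.96 mOsm/kg ≈ 296.0 mOsm/kg
Osmolar gap = measured − calculated = 301 − 296.0 = 5.0 mOsm/kg

5.0 mOsm/kg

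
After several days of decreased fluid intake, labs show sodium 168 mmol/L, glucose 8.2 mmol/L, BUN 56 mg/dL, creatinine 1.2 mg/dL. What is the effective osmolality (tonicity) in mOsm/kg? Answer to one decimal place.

344.2 mOsm/kg

Effective osmolality excludes urea (freely permeant across cell membranes):
2·Na + glucose
= 2·168 + 8.2
= 336 + 8.2
= 344.2 mOsm/kg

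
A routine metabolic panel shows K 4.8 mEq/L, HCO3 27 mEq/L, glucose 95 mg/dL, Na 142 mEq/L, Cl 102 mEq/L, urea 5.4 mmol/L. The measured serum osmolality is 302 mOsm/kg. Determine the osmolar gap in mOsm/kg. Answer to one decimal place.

7.3 mOsm/kg

Calculated osmolality = 2·Na + glucose/18 + urea
= 2·142 + 95/18 + 5.4
= 284 + 5.28 + 5.40
= 294.68 mOsm/kg ≈ 294.7 mOsm/kg
Osmolar gap = measured − calculated = 302 − 294.7 = 7.3 mOsm/kg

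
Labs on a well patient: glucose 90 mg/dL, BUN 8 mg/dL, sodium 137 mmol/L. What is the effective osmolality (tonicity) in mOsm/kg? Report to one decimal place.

Effective osmolality excludes urea (freely permeant across cell membranes):
2·Na + glucose/18
= 2·137 + 90/18
= 274 + 5
= 279 mOsm/kg

279.0 mOsm/kg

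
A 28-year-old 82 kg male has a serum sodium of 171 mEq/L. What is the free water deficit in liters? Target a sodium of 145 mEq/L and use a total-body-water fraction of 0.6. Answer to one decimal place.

8.8 L

TBW = 0.6 · 82 = 49.2 L
Free water deficit = TBW · (Na/145 − 1)
= 49.2 · (171/145 − 1)
= 49.2 · 0.1793
= 8.82 L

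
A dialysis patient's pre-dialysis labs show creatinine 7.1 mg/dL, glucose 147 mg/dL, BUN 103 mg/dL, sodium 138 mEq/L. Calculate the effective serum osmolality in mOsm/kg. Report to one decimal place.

284.2 mOsm/kg

Effective osmolality excludes urea (freely permeant across cell membranes):
2·Na + glucose/18
= 2·138 + 147/18
= 276 + 8.17
= 284.17 mOsm/kg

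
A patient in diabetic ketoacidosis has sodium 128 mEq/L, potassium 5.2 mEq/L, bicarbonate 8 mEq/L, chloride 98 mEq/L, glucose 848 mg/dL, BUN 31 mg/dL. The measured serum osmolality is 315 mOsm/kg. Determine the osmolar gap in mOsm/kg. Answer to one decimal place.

0.8 mOsm/kg

Calculated osmolality = 2·Na + glucose/18 + BUN/2.8
= 2·128 + 848/18 + 31/2.8
= 256 + 47.11 + 11.07
= 314.18 mOsm/kg ≈ 314.2 mOsm/kg
Osmolar gap = measured − calculated = 315 − 314.2 = 0.8 mOsm/kg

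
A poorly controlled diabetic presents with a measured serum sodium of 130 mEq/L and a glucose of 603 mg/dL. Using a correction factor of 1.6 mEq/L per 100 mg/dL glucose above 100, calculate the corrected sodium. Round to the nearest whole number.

138 mEq/L

Corrected Na = measured Na + 1.6 · (glucose − 100)/100
= 130 + 1.6 · (603 − 100)/100
= 130 + 8
= 138 mEq/L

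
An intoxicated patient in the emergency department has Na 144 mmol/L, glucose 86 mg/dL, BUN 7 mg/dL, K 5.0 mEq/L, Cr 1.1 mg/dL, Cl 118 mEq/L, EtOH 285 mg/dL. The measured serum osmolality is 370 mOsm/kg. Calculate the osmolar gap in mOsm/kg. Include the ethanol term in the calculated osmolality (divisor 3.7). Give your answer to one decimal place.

-2.3 mOsm/kg

Calculated osmolality = 2·Na + glucose/18 + BUN/2.8 + ethanol/3.7
= 2·144 + 86/18 + 7/2.8 + 285/3.7
= 288 + 4.78 + 2.50 + 77.03
= 372.31 mOsm/kg ≈ 372.3 mOsm/kg
Osmolar gap = measured − calculated = 370 − 372.3 = -2.3 mOsm/kg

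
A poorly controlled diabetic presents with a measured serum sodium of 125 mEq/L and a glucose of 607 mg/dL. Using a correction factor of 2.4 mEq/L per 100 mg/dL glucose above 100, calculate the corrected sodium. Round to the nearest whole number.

Corrected Na = measured Na + 2.4 · (glucose − 100)/100
= 125 + 2.4 · (607 − 100)/100
= 125 + 12.2
= 137.2 mEq/L

137 mEq/L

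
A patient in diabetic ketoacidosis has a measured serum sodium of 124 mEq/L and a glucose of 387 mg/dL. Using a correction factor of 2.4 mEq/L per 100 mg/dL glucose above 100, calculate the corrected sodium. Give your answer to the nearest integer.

131 mEq/L

Corrected Na = measured Na + 2.4 · (glucose − 100)/100
= 124 + 2.4 · (387 − 100)/100
= 124 + 6.9
= 130.9 mEq/L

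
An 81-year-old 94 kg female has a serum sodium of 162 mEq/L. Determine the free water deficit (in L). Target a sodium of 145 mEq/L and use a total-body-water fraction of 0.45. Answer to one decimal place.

5.0 L

TBW = 0.45 · 94 = 42.3 L
Free water deficit = TBW · (Na/145 − 1)
= 42.3 · (162/145 − 1)
= 42.3 · 0.1172
= 4.96 L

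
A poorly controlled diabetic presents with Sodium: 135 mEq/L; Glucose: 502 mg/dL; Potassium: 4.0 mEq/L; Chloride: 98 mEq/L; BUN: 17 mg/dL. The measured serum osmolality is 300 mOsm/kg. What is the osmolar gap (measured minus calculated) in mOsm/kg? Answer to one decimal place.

-4.0 mOsm/kg

Calculated osmolality = 2·Na + glucose/18 + BUN/2.8
= 2·135 + 502/18 + 17/2.8
= 270 + 27.89 + 6.07
= 303.96 mOsm/kg ≈ 304.0 mOsm/kg
Osmolar gap = measured − calculated = 300 − 304.0 = -4.0 mOsm/kg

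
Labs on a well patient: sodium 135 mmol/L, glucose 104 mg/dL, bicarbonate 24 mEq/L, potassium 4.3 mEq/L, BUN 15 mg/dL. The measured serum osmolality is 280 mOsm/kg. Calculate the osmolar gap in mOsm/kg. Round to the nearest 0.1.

-1.1 mOsm/kg

Calculated osmolality = 2·Na + glucose/18 + BUN/2.8
= 2·135 + 104/18 + 15/2.8
= 270 + 5.78 + 5.36
= 281.14 mOsm/kg ≈ 281.1 mOsm/kg
Osmolar gap = measured − calculated = 280 − 281.1 = -1.1 mOsm/kg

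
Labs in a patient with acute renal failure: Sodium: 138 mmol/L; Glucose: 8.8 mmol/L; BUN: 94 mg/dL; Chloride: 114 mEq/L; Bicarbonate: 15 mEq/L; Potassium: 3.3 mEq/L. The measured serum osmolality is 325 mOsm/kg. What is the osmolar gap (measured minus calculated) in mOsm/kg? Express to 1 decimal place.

6.6 mOsm/kg

Calculated osmolality = 2·Na + glucose + BUN/2.8
= 2·138 + 8.8 + 94/2.8
= 276 + 8.80 + 33.57
= 318.37 mOsm/kg ≈ 318.4 mOsm/kg
Osmolar gap = measured − calculated = 325 − 318.4 = 6.6 mOsm/kg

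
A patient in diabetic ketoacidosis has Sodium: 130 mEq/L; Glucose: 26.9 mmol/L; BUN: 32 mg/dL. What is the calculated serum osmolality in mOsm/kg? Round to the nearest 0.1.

Calculated osmolality = 2·Na + glucose + BUN/2.8
= 2·130 + 26.9 + 32/2.8
= 260 + 26.90 + 11.43
= 298.33 mOsm/kg

298.3 mOsm/kg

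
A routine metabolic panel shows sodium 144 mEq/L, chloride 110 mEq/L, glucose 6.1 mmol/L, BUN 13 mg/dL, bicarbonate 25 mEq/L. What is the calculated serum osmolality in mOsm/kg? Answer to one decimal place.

Calculated osmolality = 2·Na + glucose + BUN/2.8
= 2·144 + 6.1 + 13/2.8
= 288 + 6.10 + 4.64
= 298.74 mOsm/kg

298.7 mOsm/kg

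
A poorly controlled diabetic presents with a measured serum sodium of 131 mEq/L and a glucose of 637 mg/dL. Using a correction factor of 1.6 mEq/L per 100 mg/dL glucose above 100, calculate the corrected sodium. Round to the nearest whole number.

140 mEq/L

Corrected Na = measured Na + 1.6 · (glucose − 100)/100
= 131 + 1.6 · (637 − 100)/100
= 131 + 8.6
= 139.6 mEq/L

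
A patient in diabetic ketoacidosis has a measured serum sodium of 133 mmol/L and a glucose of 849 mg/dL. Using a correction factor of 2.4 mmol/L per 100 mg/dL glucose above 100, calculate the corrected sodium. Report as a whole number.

Corrected Na = measured Na + 2.4 · (glucose − 100)/100
= 133 + 2.4 · (849 − 100)/100
= 133 + 18
= 151 mmol/L

151 mmol/L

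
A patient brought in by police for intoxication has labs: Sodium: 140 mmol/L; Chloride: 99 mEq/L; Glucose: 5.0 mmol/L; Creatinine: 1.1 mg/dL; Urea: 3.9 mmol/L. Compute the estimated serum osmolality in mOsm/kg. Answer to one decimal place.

Calculated osmolality = 2·Na + glucose + urea
= 2·140 + 5 + 3.9
= 280 + 5 + 3.90
= 288.9 mOsm/kg

288.9 mOsm/kg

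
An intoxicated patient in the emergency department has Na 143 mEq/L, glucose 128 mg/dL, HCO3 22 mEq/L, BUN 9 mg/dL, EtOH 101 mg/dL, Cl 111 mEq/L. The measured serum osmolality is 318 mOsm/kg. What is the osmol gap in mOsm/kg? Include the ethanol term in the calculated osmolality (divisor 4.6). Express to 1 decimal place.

Calculated osmolality = 2·Na + glucose/18 + BUN/2.8 + ethanol/4.6
= 2·143 + 128/18 + 9/2.8 + 101/4.6
= 286 + 7.11 + 3.21 + 21.96
= 318.28 mOsm/kg ≈ 318.3 mOsm/kg
Osmolar gap = measured − calculated = 318 − 318.3 = -0.3 mOsm/kg

-0.3 mOsm/kg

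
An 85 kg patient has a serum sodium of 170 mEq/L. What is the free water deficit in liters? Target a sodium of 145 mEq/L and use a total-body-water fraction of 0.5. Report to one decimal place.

7.3 L

TBW = 0.5 · 85 = 42.5 L
Free water deficit = TBW · (Na/145 − 1)
= 42.5 · (170/145 − 1)
= 42.5 · 0.1724
= 7.33 L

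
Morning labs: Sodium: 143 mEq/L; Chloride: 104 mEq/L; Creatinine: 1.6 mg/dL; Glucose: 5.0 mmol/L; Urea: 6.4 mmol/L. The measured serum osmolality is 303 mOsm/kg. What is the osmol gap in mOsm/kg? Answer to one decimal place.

Calculated osmolality = 2·Na + glucose + urea
= 2·143 + 5 + 6.4
= 286 + 5 + 6.40
= 297.4 mOsm/kg ≈ 297.4 mOsm/kg
Osmolar gap = measured − calculated = 303 − 297.4 = 5.6 mOsm/kg

5.6 mOsm/kg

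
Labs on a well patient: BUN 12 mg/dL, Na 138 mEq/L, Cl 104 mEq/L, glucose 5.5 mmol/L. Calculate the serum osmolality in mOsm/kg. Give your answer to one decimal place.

Calculated osmolality = 2·Na + glucose + BUN/2.8
= 2·138 + 5.5 + 12/2.8
= 276 + 5.50 + 4.29
= 285.79 mOsm/kg

285.8 mOsm/kg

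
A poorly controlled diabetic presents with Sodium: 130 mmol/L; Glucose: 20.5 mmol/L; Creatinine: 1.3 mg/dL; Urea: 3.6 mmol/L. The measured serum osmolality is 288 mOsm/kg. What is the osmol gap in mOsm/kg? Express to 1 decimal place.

Calculated osmolality = 2·Na + glucose + urea
= 2·130 + 20.5 + 3.6
= 260 + 20.50 + 3.60
= 284.1 mOsm/kg ≈ 284.1 mOsm/kg
Osmolar gap = measured − calculated = 288 − 284.1 = 3.9 mOsm/kg

3.9 mOsm/kg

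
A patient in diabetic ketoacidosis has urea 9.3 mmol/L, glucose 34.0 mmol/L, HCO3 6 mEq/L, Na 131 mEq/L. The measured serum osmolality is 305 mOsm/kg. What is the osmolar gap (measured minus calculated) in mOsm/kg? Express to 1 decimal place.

Calculated osmolality = 2·Na + glucose + urea
= 2·131 + 34 + 9.3
= 262 + 34 + 9.30
= 305.3 mOsm/kg ≈ 305.3 mOsm/kg
Osmolar gap = measured − calculated = 305 − 305.3 = -0.3 mOsm/kg

-0.3 mOsm/kg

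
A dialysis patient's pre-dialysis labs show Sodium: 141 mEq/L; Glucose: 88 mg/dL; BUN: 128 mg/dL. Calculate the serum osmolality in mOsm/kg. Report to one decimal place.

Calculated osmolality = 2·Na + glucose/18 + BUN/2.8
= 2·141 + 88/18 + 128/2.8
= 282 + 4.89 + 45.71
= 332.6 mOsm/kg

332.6 mOsm/kg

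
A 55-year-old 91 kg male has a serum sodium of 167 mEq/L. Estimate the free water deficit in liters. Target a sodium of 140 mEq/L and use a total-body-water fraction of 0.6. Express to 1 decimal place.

10.5 L

TBW = 0.6 · 91 = 54.6 L
Free water deficit = TBW · (Na/140 − 1)
= 54.6 · (167/140 − 1)
= 54.6 · 0.1929
= 10.53 L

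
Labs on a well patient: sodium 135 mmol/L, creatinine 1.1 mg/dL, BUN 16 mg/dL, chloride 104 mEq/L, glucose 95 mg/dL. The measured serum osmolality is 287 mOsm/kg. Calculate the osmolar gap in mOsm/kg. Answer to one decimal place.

Calculated osmolality = 2·Na + glucose/18 + BUN/2.8
= 2·135 + 95/18 + 16/2.8
= 270 + 5.28 + 5.71
= 280.99 mOsm/kg ≈ 281.0 mOsm/kg
Osmolar gap = measured − calculated = 287 − 281.0 = 6.0 mOsm/kg

6.0 mOsm/kg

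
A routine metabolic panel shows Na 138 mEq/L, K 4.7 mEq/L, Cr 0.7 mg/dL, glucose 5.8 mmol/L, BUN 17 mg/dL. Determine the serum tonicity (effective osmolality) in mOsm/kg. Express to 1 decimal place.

281.8 mOsm/kg

Effective osmolality excludes urea (freely permeant across cell membranes):
2·Na + glucose
= 2·138 + 5.8
= 276 + 5.8
= 281.8 mOsm/kg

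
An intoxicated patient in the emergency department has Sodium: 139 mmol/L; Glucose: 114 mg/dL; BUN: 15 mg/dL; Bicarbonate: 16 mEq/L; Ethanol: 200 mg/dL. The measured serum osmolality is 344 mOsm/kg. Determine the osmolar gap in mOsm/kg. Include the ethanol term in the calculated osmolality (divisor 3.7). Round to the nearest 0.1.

Calculated osmolality = 2·Na + glucose/18 + BUN/2.8 + ethanol/3.7
= 2·139 + 114/18 + 15/2.8 + 200/3.7
= 278 + 6.33 + 5.36 + 54.05
= 343.74 mOsm/kg ≈ 343.7 mOsm/kg
Osmolar gap = measured − calculated = 344 − 343.7 = 0.3 mOsm/kg

0.3 mOsm/kg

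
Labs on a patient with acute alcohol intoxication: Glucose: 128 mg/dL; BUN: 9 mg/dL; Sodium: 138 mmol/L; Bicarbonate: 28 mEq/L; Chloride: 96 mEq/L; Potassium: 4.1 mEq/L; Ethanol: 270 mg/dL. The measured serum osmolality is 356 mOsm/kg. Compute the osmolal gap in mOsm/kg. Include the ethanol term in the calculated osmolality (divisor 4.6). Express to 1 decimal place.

Calculated osmolality = 2·Na + glucose/18 + BUN/2.8 + ethanol/4.6
= 2·138 + 128/18 + 9/2.8 + 270/4.6
= 276 + 7.11 + 3.21 + 58.70
= 345.02 mOsm/kg ≈ 345.0 mOsm/kg
Osmolar gap = measured − calculated = 356 − 345.0 = 11.0 mOsm/kg

11.0 mOsm/kg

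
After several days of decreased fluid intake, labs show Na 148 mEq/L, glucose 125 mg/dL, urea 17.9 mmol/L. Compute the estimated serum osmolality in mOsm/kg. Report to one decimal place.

320.8 mOsm/kg

Calculated osmolality = 2·Na + glucose/18 + urea
= 2·148 + 125/18 + 17.9
= 296 + 6.94 + 17.90
= 320.84 mOsm/kg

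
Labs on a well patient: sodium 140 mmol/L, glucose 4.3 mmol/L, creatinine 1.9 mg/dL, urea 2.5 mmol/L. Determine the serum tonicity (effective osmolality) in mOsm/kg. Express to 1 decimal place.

284.3 mOsm/kg

Effective osmolality excludes urea (freely permeant across cell membranes):
2·Na + glucose
= 2·140 + 4.3
= 280 + 4.3
= 284.3 mOsm/kg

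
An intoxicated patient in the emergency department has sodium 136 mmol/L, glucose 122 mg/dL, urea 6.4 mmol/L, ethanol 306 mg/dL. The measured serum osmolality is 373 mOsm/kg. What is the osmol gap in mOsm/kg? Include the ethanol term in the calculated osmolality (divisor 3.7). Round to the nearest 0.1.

5.1 mOsm/kg

Calculated osmolality = 2·Na + glucose/18 + urea + ethanol/3.7
= 2·136 + 122/18 + 6.4 + 306/3.7
= 272 + 6.78 + 6.40 + 82.70
= 367.88 mOsm/kg ≈ 367.9 mOsm/kg
Osmolar gap = measured − calculated = 373 − 367.9 = 5.1 mOsm/kg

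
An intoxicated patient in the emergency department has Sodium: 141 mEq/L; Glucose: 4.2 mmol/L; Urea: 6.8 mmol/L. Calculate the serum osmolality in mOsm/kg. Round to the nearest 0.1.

293.0 mOsm/kg

Calculated osmolality = 2·Na + glucose + urea
= 2·141 + 4.2 + 6.8
= 282 + 4.20 + 6.80
= 293 mOsm/kg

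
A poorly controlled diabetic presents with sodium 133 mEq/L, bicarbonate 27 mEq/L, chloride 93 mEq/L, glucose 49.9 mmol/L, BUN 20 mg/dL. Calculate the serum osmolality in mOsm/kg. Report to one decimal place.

Calculated osmolality = 2·Na + glucose + BUN/2.8
= 2·133 + 49.9 + 20/2.8
= 266 + 49.90 + 7.14
= 323.04 mOsm/kg

323.0 mOsm/kg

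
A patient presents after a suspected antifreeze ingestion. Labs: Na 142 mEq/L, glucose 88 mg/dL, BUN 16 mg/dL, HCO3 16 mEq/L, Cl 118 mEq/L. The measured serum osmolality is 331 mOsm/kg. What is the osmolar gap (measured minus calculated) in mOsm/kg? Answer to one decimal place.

Calculated osmolality = 2·Na + glucose/18 + BUN/2.8
= 2·142 + 88/18 + 16/2.8
= 284 + 4.89 + 5.71
= 294.6 mOsm/kg ≈ 294.6 mOsm/kg
Osmolar gap = measured − calculated = 331 − 294.6 = 36.4 mOsm/kg

36.4 mOsm/kg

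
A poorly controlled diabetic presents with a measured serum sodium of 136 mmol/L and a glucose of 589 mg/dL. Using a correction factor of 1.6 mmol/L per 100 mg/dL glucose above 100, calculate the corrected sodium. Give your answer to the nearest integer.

Corrected Na = measured Na + 1.6 · (glucose − 100)/100
= 136 + 1.6 · (589 − 100)/100
= 136 + 7.8
= 143.8 mmol/L

144 mmol/L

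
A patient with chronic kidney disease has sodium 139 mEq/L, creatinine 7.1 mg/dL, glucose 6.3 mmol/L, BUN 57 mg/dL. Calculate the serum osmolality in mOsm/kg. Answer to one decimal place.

304.7 mOsm/kg

Calculated osmolality = 2·Na + glucose + BUN/2.8
= 2·139 + 6.3 + 57/2.8
= 278 + 6.30 + 20.36
= 304.66 mOsm/kg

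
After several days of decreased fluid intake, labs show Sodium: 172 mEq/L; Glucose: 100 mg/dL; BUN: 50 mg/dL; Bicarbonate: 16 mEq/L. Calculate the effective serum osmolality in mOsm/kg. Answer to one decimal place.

Effective osmolality excludes urea (freely permeant across cell membranes):
2·Na + glucose/18
= 2·172 + 100/18
= 344 + 5.56
= 349.56 mOsm/kg

349.6 mOsm/kg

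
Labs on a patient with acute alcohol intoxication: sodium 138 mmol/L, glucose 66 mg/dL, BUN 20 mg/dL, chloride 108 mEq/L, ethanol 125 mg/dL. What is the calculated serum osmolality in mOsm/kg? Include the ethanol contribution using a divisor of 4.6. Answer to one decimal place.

Calculated osmolality = 2·Na + glucose/18 + BUN/2.8 + ethanol/4.6
= 2·138 + 66/18 + 20/2.8 + 125/4.6
= 276 + 3.67 + 7.14 + 27.17
= 313.98 mOsm/kg

314.0 mOsm/kg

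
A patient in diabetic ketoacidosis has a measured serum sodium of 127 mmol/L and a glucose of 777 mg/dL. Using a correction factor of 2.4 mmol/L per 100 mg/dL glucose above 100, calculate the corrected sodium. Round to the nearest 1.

Corrected Na = measured Na + 2.4 · (glucose − 100)/100
= 127 + 2.4 · (777 − 100)/100
= 127 + 16.2
= 143.2 mmol/L

143 mmol/L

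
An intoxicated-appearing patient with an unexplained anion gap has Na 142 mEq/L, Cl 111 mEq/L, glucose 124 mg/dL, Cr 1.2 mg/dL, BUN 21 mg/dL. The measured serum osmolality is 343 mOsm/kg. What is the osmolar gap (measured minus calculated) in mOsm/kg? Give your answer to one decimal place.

44.6 mOsm/kg

Calculated osmolality = 2·Na + glucose/18 + BUN/2.8
= 2·142 + 124/18 + 21/2.8
= 284 + 6.89 + 7.50
= 298.39 mOsm/kg ≈ 298.4 mOsm/kg
Osmolar gap = measured − calculated = 343 − 298.4 = 44.6 mOsm/kg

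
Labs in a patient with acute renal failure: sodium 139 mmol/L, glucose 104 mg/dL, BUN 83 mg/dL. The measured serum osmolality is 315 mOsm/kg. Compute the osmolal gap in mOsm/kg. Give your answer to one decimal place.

1.6 mOsm/kg

Calculated osmolality = 2·Na + glucose/18 + BUN/2.8
= 2·139 + 104/18 + 83/2.8
= 278 + 5.78 + 29.64
= 313.42 mOsm/kg ≈ 313.4 mOsm/kg
Osmolar gap = measured − calculated = 315 − 313.4 = 1.6 mOsm/kg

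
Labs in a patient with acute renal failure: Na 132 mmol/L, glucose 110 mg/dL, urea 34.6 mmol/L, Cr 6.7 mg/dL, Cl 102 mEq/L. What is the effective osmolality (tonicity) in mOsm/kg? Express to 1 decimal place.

270.1 mOsm/kg

Effective osmolality excludes urea (freely permeant across cell membranes):
2·Na + glucose/18
= 2·132 + 110/18
= 264 + 6.11
= 270.11 mOsm/kg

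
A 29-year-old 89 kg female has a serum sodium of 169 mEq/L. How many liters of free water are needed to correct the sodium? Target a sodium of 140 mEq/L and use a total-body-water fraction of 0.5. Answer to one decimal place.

TBW = 0.5 · 89 = 44.5 L
Free water deficit = TBW · (Na/140 − 1)
= 44.5 · (169/140 − 1)
= 44.5 · 0.2071
= 9.22 L

9.2 L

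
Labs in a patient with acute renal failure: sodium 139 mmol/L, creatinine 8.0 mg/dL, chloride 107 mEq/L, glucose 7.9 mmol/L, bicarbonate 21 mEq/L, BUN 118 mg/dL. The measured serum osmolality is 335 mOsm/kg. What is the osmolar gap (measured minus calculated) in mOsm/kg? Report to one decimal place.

7.0 mOsm/kg

Calculated osmolality = 2·Na + glucose + BUN/2.8
= 2·139 + 7.9 + 118/2.8
= 278 + 7.90 + 42.14
= 328.04 mOsm/kg ≈ 328.0 mOsm/kg
Osmolar gap = measured − calculated = 335 − 328.0 = 7.0 mOsm/kg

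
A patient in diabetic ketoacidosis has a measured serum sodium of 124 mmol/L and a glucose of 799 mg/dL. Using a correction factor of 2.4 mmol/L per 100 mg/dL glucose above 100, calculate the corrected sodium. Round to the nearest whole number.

141 mmol/L

Corrected Na = measured Na + 2.4 · (glucose − 100)/100
= 124 + 2.4 · (799 − 100)/100
= 124 + 16.8
= 140.8 mmol/L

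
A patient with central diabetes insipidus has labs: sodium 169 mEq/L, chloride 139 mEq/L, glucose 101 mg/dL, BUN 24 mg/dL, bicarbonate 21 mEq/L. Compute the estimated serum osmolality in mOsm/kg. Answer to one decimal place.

Calculated osmolality = 2·Na + glucose/18 + BUN/2.8
= 2·169 + 101/18 + 24/2.8
= 338 + 5.61 + 8.57
= 352.18 mOsm/kg

352.2 mOsm/kg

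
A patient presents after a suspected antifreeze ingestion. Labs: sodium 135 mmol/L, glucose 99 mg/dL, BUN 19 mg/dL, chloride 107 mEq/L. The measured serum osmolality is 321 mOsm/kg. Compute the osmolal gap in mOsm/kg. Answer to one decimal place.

38.7 mOsm/kg

Calculated osmolality = 2·Na + glucose/18 + BUN/2.8
= 2·135 + 99/18 + 19/2.8
= 270 + 5.50 + 6.79
= 282.29 mOsm/kg ≈ 282.3 mOsm/kg
Osmolar gap = measured − calculated = 321 − 282.3 = 38.7 mOsm/kg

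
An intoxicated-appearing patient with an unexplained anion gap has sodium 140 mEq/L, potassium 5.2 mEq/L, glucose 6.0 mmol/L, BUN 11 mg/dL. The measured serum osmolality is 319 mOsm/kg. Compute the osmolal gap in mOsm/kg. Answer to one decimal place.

29.1 mOsm/kg

Calculated osmolality = 2·Na + glucose + BUN/2.8
= 2·140 + 6 + 11/2.8
= 280 + 6 + 3.93
= 289.93 mOsm/kg ≈ 289.9 mOsm/kg
Osmolar gap = measured − calculated = 319 − 289.9 = 29.1 mOsm/kg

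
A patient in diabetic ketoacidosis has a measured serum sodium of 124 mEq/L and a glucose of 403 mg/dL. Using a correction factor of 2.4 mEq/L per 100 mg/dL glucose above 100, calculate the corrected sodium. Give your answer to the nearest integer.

131 mEq/L

Corrected Na = measured Na + 2.4 · (glucose − 100)/100
= 124 + 2.4 · (403 − 100)/100
= 124 + 7.3
= 131.3 mEq/L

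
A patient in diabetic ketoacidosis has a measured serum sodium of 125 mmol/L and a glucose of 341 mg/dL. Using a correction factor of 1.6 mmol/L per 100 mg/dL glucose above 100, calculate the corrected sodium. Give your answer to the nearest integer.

129 mmol/L

Corrected Na = measured Na + 1.6 · (glucose − 100)/100
= 125 + 1.6 · (341 − 100)/100
= 125 + 3.9
= 128.9 mmol/L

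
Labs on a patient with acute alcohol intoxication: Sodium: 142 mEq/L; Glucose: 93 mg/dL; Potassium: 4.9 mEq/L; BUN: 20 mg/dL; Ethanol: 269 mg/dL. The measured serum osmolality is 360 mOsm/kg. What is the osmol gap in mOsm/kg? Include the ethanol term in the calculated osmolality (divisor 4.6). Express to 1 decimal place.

5.2 mOsm/kg

Calculated osmolality = 2·Na + glucose/18 + BUN/2.8 + ethanol/4.6
= 2·142 + 93/18 + 20/2.8 + 269/4.6
= 284 + 5.17 + 7.14 + 58.48
= 354.79 mOsm/kg ≈ 354.8 mOsm/kg
Osmolar gap = measured − calculated = 360 − 354.8 = 5.2 mOsm/kg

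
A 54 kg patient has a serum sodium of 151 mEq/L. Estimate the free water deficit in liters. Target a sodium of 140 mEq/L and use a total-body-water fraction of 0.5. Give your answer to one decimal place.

TBW = 0.5 · 54 = 27 L
Free water deficit = TBW · (Na/140 − 1)
= 27 · (151/140 − 1)
= 27 · 0.0786
= 2.12 L

2.1 L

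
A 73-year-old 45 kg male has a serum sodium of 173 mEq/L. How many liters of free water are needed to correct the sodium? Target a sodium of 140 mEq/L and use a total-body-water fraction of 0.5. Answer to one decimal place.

5.3 L

TBW = 0.5 · 45 = 22.5 L
Free water deficit = TBW · (Na/140 − 1)
= 22.5 · (173/140 − 1)
= 22.5 · 0.2357
= 5.3 L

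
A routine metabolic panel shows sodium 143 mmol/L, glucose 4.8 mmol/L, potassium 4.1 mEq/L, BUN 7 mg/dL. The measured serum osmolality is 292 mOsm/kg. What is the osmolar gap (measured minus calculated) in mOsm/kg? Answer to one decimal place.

-1.3 mOsm/kg

Calculated osmolality = 2·Na + glucose + BUN/2.8
= 2·143 + 4.8 + 7/2.8
= 286 + 4.80 + 2.50
= 293.3 mOsm/kg ≈ 293.3 mOsm/kg
Osmolar gap = measured − calculated = 292 − 293.3 = -1.3 mOsm/kg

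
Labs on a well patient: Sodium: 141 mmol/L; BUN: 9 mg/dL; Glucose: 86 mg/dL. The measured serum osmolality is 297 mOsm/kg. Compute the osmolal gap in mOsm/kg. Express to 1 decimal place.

7.0 mOsm/kg

Calculated osmolality = 2·Na + glucose/18 + BUN/2.8
= 2·141 + 86/18 + 9/2.8
= 282 + 4.78 + 3.21
= 289.99 mOsm/kg ≈ 290.0 mOsm/kg
Osmolar gap = measured − calculated = 297 − 290.0 = 7.0 mOsm/kg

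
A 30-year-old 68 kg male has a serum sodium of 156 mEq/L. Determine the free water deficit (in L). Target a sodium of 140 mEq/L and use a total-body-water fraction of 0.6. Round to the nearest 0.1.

4.7 L

TBW = 0.6 · 68 = 40.8 L
Free water deficit = TBW · (Na/140 − 1)
= 40.8 · (156/140 − 1)
= 40.8 · 0.1143
= 4.66 L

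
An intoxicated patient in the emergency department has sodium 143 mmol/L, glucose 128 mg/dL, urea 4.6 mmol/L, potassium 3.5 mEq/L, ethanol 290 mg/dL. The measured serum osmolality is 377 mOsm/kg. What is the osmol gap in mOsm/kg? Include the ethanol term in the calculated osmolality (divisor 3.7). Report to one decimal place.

0.9 mOsm/kg

Calculated osmolality = 2·Na + glucose/18 + urea + ethanol/3.7
= 2·143 + 128/18 + 4.6 + 290/3.7
= 286 + 7.11 + 4.60 + 78.38
= 376.09 mOsm/kg ≈ 376.1 mOsm/kg
Osmolar gap = measured − calculated = 377 − 376.1 = 0.9 mOsm/kg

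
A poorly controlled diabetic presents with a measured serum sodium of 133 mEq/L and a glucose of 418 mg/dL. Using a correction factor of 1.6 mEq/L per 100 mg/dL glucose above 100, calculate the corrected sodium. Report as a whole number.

Corrected Na = measured Na + 1.6 · (glucose − 100)/100
= 133 + 1.6 · (418 − 100)/100
= 133 + 5.1
= 138.1 mEq/L

138 mEq/L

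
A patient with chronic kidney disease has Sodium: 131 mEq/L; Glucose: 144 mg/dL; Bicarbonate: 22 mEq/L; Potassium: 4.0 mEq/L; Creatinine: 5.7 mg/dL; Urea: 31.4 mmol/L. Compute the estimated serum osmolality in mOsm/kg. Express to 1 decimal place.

Calculated osmolality = 2·Na + glucose/18 + urea
= 2·131 + 144/18 + 31.4
= 262 + 8 + 31.40
= 301.4 mOsm/kg

301.4 mOsm/kg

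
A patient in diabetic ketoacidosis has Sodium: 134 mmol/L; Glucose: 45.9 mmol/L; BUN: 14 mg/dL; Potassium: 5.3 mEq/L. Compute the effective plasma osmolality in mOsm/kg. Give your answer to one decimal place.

313.9 mOsm/kg

Effective osmolality excludes urea (freely permeant across cell membranes):
2·Na + glucose
= 2·134 + 45.9
= 268 + 45.9
= 313.9 mOsm/kg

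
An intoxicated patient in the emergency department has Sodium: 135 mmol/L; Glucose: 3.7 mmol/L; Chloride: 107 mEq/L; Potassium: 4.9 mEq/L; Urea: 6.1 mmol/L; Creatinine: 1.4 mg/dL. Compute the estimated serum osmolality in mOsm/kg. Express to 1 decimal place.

279.8 mOsm/kg

Calculated osmolality = 2·Na + glucose + urea
= 2·135 + 3.7 + 6.1
= 270 + 3.70 + 6.10
= 279.8 mOsm/kg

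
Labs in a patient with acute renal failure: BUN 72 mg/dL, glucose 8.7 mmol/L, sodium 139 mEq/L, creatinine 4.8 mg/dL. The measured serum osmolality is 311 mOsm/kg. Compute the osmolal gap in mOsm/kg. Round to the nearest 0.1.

Calculated osmolality = 2·Na + glucose + BUN/2.8
= 2·139 + 8.7 + 72/2.8
= 278 + 8.70 + 25.71
= 312.41 mOsm/kg ≈ 312.4 mOsm/kg
Osmolar gap = measured − calculated = 311 − 312.4 = -1.4 mOsm/kg

-1.4 mOsm/kg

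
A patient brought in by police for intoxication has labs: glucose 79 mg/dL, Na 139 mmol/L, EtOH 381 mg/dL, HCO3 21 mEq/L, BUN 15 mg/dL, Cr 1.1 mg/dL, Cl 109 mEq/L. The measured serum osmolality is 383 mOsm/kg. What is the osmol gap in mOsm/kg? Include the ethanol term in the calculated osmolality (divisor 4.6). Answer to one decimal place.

12.4 mOsm/kg

Calculated osmolality = 2·Na + glucose/18 + BUN/2.8 + ethanol/4.6
= 2·139 + 79/18 + 15/2.8 + 381/4.6
= 278 + 4.39 + 5.36 + 82.83
= 370.58 mOsm/kg ≈ 370.6 mOsm/kg
Osmolar gap = measured − calculated = 383 − 370.6 = 12.4 mOsm/kg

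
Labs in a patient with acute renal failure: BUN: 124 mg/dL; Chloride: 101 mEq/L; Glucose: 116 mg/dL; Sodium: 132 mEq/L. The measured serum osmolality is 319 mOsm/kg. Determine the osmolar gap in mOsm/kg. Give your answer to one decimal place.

4.3 mOsm/kg

Calculated osmolality = 2·Na + glucose/18 + BUN/2.8
= 2·132 + 116/18 + 124/2.8
= 264 + 6.44 + 44.29
= 314.73 mOsm/kg ≈ 314.7 mOsm/kg
Osmolar gap = measured − calculated = 319 − 314.7 = 4.3 mOsm/kg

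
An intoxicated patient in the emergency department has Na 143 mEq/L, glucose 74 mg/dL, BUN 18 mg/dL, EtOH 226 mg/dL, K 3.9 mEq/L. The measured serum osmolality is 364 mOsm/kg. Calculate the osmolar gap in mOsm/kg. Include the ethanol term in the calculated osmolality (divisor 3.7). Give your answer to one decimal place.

6.4 mOsm/kg

Calculated osmolality = 2·Na + glucose/18 + BUN/2.8 + ethanol/3.7
= 2·143 + 74/18 + 18/2.8 + 226/3.7
= 286 + 4.11 + 6.43 + 61.08
= 357.62 mOsm/kg ≈ 357.6 mOsm/kg
Osmolar gap = measured − calculated = 364 − 357.6 = 6.4 mOsm/kg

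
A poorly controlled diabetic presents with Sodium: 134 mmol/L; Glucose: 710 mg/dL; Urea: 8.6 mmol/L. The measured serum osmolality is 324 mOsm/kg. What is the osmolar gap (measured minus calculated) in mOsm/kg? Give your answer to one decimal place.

8.0 mOsm/kg

Calculated osmolality = 2·Na + glucose/18 + urea
= 2·134 + 710/18 + 8.6
= 268 + 39.44 + 8.60
= 316.04 mOsm/kg ≈ 316.0 mOsm/kg
Osmolar gap = measured − calculated = 324 − 316.0 = 8.0 mOsm/kg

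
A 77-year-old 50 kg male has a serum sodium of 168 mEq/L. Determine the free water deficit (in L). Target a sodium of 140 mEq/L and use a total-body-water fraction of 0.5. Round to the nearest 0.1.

TBW = 0.5 · 50 = 25 L
Free water deficit = TBW · (Na/140 − 1)
= 25 · (168/140 − 1)
= 25 · 0.2
= 5 L

5.0 L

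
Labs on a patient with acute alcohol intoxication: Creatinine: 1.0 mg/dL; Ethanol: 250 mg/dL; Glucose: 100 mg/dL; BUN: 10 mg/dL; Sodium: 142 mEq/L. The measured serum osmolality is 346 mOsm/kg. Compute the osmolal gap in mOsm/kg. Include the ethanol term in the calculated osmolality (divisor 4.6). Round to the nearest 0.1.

Calculated osmolality = 2·Na + glucose/18 + BUN/2.8 + ethanol/4.6
= 2·142 + 100/18 + 10/2.8 + 250/4.6
= 284 + 5.56 + 3.57 + 54.35
= 347.48 mOsm/kg ≈ 347.5 mOsm/kg
Osmolar gap = measured − calculated = 346 − 347.5 = -1.5 mOsm/kg

-1.5 mOsm/kg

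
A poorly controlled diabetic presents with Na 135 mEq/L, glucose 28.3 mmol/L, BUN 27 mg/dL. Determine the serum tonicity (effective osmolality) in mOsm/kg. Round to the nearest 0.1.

298.3 mOsm/kg

Effective osmolality excludes urea (freely permeant across cell membranes):
2·Na + glucose
= 2·135 + 28.3
= 270 + 28.3
= 298.3 mOsm/kg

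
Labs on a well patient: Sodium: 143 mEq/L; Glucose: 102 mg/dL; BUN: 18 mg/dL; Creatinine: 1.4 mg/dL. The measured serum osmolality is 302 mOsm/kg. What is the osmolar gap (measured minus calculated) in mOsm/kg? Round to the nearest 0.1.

Calculated osmolality = 2·Na + glucose/18 + BUN/2.8
= 2·143 + 102/18 + 18/2.8
= 286 + 5.67 + 6.43
= 298.1 mOsm/kg ≈ 298.1 mOsm/kg
Osmolar gap = measured − calculated = 302 − 298.1 = 3.9 mOsm/kg

3.9 mOsm/kg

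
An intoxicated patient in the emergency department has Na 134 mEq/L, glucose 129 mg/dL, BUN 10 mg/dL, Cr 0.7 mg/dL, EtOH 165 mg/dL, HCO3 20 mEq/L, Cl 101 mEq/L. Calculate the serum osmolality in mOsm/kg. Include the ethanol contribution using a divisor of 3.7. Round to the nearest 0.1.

323.3 mOsm/kg

Calculated osmolality = 2·Na + glucose/18 + BUN/2.8 + ethanol/3.7
= 2·134 + 129/18 + 10/2.8 + 165/3.7
= 268 + 7.17 + 3.57 + 44.59
= 323.33 mOsm/kg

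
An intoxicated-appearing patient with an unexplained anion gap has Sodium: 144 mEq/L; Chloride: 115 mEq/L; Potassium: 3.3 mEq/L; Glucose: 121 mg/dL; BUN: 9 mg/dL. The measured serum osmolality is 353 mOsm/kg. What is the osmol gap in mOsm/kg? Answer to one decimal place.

Calculated osmolality = 2·Na + glucose/18 + BUN/2.8
= 2·144 + 121/18 + 9/2.8
= 288 + 6.72 + 3.21
= 297.93 mOsm/kg ≈ 297.9 mOsm/kg
Osmolar gap = measured − calculated = 353 − 297.9 = 55.1 mOsm/kg

55.1 mOsm/kg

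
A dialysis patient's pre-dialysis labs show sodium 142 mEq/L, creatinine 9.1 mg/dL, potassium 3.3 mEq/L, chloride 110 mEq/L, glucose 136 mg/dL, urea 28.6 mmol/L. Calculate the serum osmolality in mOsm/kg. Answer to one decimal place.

320.2 mOsm/kg

Calculated osmolality = 2·Na + glucose/18 + urea
= 2·142 + 136/18 + 28.6
= 284 + 7.56 + 28.60
= 320.16 mOsm/kg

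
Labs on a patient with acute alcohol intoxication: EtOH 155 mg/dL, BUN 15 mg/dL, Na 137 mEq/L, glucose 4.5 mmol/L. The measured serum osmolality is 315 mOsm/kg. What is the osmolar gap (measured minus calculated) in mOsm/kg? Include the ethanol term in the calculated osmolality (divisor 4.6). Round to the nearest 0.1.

-2.6 mOsm/kg

Calculated osmolality = 2·Na + glucose + BUN/2.8 + ethanol/4.6
= 2·137 + 4.5 + 15/2.8 + 155/4.6
= 274 + 4.50 + 5.36 + 33.70
= 317.56 mOsm/kg ≈ 317.6 mOsm/kg
Osmolar gap = measured − calculated = 315 − 317.6 = -2.6 mOsm/kg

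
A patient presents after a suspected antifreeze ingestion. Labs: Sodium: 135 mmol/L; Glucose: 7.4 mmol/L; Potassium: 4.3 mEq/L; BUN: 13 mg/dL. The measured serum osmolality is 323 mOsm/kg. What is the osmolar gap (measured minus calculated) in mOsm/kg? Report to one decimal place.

41.0 mOsm/kg

Calculated osmolality = 2·Na + glucose + BUN/2.8
= 2·135 + 7.4 + 13/2.8
= 270 + 7.40 + 4.64
= 282.04 mOsm/kg ≈ 282.0 mOsm/kg
Osmolar gap = measured − calculated = 323 − 282.0 = 41.0 mOsm/kg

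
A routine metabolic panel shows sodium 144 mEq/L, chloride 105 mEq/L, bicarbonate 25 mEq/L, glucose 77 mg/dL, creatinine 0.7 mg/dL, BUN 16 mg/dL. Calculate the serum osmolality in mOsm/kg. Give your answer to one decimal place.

Calculated osmolality = 2·Na + glucose/18 + BUN/2.8
= 2·144 + 77/18 + 16/2.8
= 288 + 4.28 + 5.71
= 297.99 mOsm/kg

298.0 mOsm/kg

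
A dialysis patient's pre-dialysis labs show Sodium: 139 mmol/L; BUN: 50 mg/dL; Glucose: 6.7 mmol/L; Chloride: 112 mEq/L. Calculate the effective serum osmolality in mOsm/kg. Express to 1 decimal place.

284.7 mOsm/kg

Effective osmolality excludes urea (freely permeant across cell membranes):
2·Na + glucose
= 2·139 + 6.7
= 278 + 6.7
= 284.7 mOsm/kg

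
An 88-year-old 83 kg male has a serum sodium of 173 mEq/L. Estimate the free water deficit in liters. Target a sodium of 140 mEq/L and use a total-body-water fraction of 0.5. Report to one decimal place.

9.8 L

TBW = 0.5 · 83 = 41.5 L
Free water deficit = TBW · (Na/140 − 1)
= 41.5 · (173/140 − 1)
= 41.5 · 0.2357
= 9.78 L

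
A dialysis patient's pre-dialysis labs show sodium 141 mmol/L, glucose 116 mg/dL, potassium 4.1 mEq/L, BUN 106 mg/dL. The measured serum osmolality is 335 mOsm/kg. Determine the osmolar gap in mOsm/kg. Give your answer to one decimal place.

Calculated osmolality = 2·Na + glucose/18 + BUN/2.8
= 2·141 + 116/18 + 106/2.8
= 282 + 6.44 + 37.86
= 326.3 mOsm/kg ≈ 326.3 mOsm/kg
Osmolar gap = measured − calculated = 335 − 326.3 = 8.7 mOsm/kg

8.7 mOsm/kg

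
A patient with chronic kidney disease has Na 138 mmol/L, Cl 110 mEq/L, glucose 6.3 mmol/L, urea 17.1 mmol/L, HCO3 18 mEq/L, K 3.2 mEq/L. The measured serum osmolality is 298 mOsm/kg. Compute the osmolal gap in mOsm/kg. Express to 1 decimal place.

Calculated osmolality = 2·Na + glucose + urea
= 2·138 + 6.3 + 17.1
= 276 + 6.30 + 17.10
= 299.4 mOsm/kg ≈ 299.4 mOsm/kg
Osmolar gap = measured − calculated = 298 − 299.4 = -1.4 mOsm/kg

-1.4 mOsm/kg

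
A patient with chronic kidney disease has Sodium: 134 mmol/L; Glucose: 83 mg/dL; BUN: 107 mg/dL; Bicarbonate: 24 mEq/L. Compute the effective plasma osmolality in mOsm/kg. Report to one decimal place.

272.6 mOsm/kg

Effective osmolality excludes urea (freely permeant across cell membranes):
2·Na + glucose/18
= 2·134 + 83/18
= 268 + 4.61
= 272.61 mOsm/kg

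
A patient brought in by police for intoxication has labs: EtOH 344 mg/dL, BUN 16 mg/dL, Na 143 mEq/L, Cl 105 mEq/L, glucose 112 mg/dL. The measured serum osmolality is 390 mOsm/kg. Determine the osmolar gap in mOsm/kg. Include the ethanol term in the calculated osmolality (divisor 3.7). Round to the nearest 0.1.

-0.9 mOsm/kg

Calculated osmolality = 2·Na + glucose/18 + BUN/2.8 + ethanol/3.7
= 2·143 + 112/18 + 16/2.8 + 344/3.7
= 286 + 6.22 + 5.71 + 92.97
= 390.9 mOsm/kg ≈ 390.9 mOsm/kg
Osmolar gap = measured − calculated = 390 − 390.9 = -0.9 mOsm/kg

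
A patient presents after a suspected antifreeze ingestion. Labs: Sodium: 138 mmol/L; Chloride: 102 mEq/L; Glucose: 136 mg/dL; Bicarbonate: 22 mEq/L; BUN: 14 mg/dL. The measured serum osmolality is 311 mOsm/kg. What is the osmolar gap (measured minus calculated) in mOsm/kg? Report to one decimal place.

22.4 mOsm/kg

Calculated osmolality = 2·Na + glucose/18 + BUN/2.8
= 2·138 + 136/18 + 14/2.8
= 276 + 7.56 + 5
= 288.56 mOsm/kg ≈ 288.6 mOsm/kg
Osmolar gap = measured − calculated = 311 − 288.6 = 22.4 mOsm/kg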